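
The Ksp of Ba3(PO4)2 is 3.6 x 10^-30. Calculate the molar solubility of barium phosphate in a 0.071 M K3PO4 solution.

s = 3.0 × 10^-10 M

Ba3(PO4)2(s) ⇌ 3 Ba^2+ + 2 PO4^3-
Ksp = [Ba^2+]^3[PO4^3-]^2
If s mol/L dissolves here, [Ba^2+] = 3s, [PO4^3-] = 0.071 + 2s ≈ 0.071 (common-ion effect: PO4^3- is already 0.071 M).
Ksp ≈ (3s)^3 × (0.071)^2
s = 3.0 × 10^-10 M
Check: 2s = 6.0 x 10^-10 ≪ 0.071, so the approximation is valid.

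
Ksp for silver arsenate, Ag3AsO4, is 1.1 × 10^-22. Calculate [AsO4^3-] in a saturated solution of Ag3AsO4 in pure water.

[AsO4^3-] ≈ 1.4 x 10^-6 M

Ag3AsO4(s) ⇌ 3 Ag^+ + AsO4^3-
Ksp = [Ag^+]^3[AsO4^3-]
With molar solubility s: [Ag^+] = 3s, [AsO4^3-] = s.
Substituting: Ksp = (3s)^3s = 27s^4
s^4 = 1.1 × 10^-22 / 27, so s = 1.42 × 10^-6 M
[AsO4^3-] = s = 1.4 × 10^-6 M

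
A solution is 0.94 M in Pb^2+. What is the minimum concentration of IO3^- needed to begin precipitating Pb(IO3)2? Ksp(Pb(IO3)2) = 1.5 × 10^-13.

Pb(IO3)2(s) <=> Pb^2+ + 2 IO3^-
Ksp = [Pb^2+][IO3^-]^2
Precipitation begins when Q = Ksp. With [Pb^2+] = 0.94 M:
1.5 × 10^-13 = (0.94) × [IO3^-]^2
[IO3^-] = (1.5 × 10^-13 / 9.4 × 10^-1)^(1/2) = 4.0 x 10^-7 M

[IO3^-] ≈ 4.0e-7 M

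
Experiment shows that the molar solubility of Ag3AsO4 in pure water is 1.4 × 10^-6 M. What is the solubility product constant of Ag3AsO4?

Ksp ≈ 1.0 × 10^-22

Ag3AsO4(s) ⇌ 3 Ag^+ + AsO4^3-
If s mol/L of Ag3AsO4 dissolves, [Ag^+] = 3s and [AsO4^3-] = s.
Ksp = [Ag^+]^3[AsO4^3-]
Ksp = (3s)^3s = 27s^4
With s = 1.4 x 10^-6: Ksp = 1.0 × 10^-22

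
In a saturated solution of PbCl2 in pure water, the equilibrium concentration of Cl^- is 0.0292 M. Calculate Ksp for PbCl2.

PbCl2(s) ⇌ Pb^2+ + 2 Cl^-
Stoichiometry gives [Pb^2+] = (1/2)[Cl^-] = 1.460 × 10^-2 M.
Ksp = [Pb^2+][Cl^-]^2
Ksp = 1.460 × 10^-2 × (2.92 × 10^-2)^2 = 1.24 × 10^-5

1.24 × 10^-5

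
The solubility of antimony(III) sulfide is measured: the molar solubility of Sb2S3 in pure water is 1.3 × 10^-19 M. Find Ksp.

Sb2S3(s) ⇌ 2 Sb^3+(aq) + 3 S^2-(aq)
With molar solubility s: [Sb^3+] = 2s, [S^2-] = 3s.
Ksp = [Sb^3+]^2[S^2-]^3
So Ksp = (2s)^2 × (3s)^3 = 108s^5
Ksp = 108 × (1.3 × 10^-19)^5 = 4.0 × 10^-93

Ksp ≈ 4.0e-93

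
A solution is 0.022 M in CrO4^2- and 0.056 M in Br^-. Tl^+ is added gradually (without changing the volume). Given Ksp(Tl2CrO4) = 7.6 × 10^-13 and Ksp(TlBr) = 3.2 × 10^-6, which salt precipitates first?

Tl2CrO4

Precipitation of each salt starts when its ion product equals its Ksp.
For Tl2CrO4: 7.6 × 10^-13 = 0.022 × [Tl^+]^2  ⇒  [Tl^+] = 5.9 × 10^-6 M.
For TlBr: 3.2 × 10^-6 = 0.056 × [Tl^+]  ⇒  [Tl^+] = 5.7 × 10^-5 M.
The salt with the lower threshold [Tl^+] precipitates first: Tl2CrO4.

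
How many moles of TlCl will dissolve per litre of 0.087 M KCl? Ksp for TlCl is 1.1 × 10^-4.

TlCl(s) ⇌ Tl^+(aq) + Cl^-(aq)
Ksp = [Tl^+][Cl^-]
If s mol/L dissolves here, [Tl^+] = s, [Cl^-] = 0.087 + s ≈ 0.087 (common-ion effect: Cl^- is already 0.087 M).
Ksp ≈ s × 0.087
s = 1.3 × 10^-3 M
Check: s = 1.3 x 10^-3 ≪ 0.087, so the approximation is valid.

s ≈ 1.3 x 10^-3 M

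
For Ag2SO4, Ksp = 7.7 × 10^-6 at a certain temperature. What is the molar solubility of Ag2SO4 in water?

Ag2SO4(s) <=> 2 Ag^+(aq) + SO4^2-(aq)
Ksp = [Ag^+]^2[SO4^2-]
If s mol/L of Ag2SO4 dissolves, [Ag^+] = 2s and [SO4^2-] = s.
Ksp = (2s)^2s = 4s^3
s^3 = 7.7 × 10^-6 / 4, so s = 1.2 × 10^-2 M

s = 1.2e-2 M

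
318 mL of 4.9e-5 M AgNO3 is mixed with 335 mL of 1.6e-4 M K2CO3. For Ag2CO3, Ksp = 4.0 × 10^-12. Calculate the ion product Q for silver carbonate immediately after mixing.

Total volume = 318 + 335 = 653 mL.
[Ag^+] = 4.9 × 10^-5 × (318/653) = 2.39 x 10^-5 M
[CO3^2-] = 1.6 × 10^-4 × (335/653) = 8.21 × 10^-5 M
Ag2CO3(s) <=> 2 Ag^+(aq) + CO3^2-(aq), so Q = [Ag^+]^2[CO3^2-]
Q = (2.39 × 10^-5)^2(8.21 × 10^-5) = 4.7 × 10^-14
Q < Ksp, so no precipitate of Ag2CO3 forms.

4.7 × 10^-14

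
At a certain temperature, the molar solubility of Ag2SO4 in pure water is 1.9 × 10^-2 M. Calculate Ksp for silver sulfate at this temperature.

Ksp ≈ 2.7 x 10^-5

Ag2SO4(s) <=> 2 Ag^+(aq) + SO4^2-(aq)
If s mol/L of Ag2SO4 dissolves, [Ag^+] = 2s and [SO4^2-] = s.
Ksp = [Ag^+]^2[SO4^2-]
So Ksp = (2s)^2 × s = 4s^3
Ksp = 4 × (1.9 × 10^-2)^3 = 2.7 x 10^-5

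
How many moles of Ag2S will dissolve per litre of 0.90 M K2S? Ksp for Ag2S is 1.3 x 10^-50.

s = 6.0 x 10^-26 M

Ag2S(s) ⇌ 2 Ag^+ + S^2-
Ksp = [Ag^+]^2[S^2-]
Let s = moles of Ag2S that dissolve per litre. [Ag^+] = 2s, [S^2-] = 0.90 + s ≈ 0.90 (common-ion effect: S^2- is already 0.90 M).
Ksp ≈ (2s)^2 × 0.90
s = 6.0 × 10^-26 M
Check: s = 6.0 × 10^-26 ≪ 0.90, so the approximation is valid.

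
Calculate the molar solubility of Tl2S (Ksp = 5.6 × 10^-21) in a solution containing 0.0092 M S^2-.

s ≈ 3.9 × 10^-10 M

Tl2S(s) ⇌ 2 Tl^+(aq) + S^2-(aq)
Ksp = [Tl^+]^2[S^2-]
Let s = moles of Tl2S that dissolve per litre. [Tl^+] = 2s, [S^2-] = 0.0092 + s ≈ 0.0092 (since the S^2- already present dominates).
Ksp ≈ (2s)^2 × 0.0092
s = 3.9 × 10^-10 M
Check: s = 3.9 × 10^-10 ≪ 0.0092, so the approximation is valid.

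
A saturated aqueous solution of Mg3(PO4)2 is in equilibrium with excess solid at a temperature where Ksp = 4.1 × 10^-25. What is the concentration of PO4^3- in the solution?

Mg3(PO4)2(s) ⇌ 3 Mg^2+(aq) + 2 PO4^3-(aq)
Ksp = [Mg^2+]^3[PO4^3-]^2
With molar solubility s: [Mg^2+] = 3s, [PO4^3-] = 2s.
Ksp = (3s)^3(2s)^2 = 108s^5
s = (4.1 × 10^-25 / 108)^(1/5) = 5.20 x 10^-6 M
[PO4^3-] = 2s = 1.0 × 10^-5 M

[PO4^3-] ≈ 1.0 × 10^-5 M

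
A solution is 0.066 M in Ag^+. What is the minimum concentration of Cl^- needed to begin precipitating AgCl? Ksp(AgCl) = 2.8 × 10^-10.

[Cl^-] = 4.2e-9 M

AgCl(s) <=> Ag^+(aq) + Cl^-(aq)
Ksp = [Ag^+][Cl^-]
Precipitation begins when Q = Ksp. With [Ag^+] = 0.066 M:
2.8 × 10^-10 = (0.066) × [Cl^-]
[Cl^-] = (2.8 × 10^-10 / 6.6 × 10^-2) = 4.2 × 10^-9 M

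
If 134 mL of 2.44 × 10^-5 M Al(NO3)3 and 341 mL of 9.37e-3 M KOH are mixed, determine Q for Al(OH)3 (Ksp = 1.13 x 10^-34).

Total volume = 134 + 341 = 475 mL.
[Al^3+] = 2.44 x 10^-5 × (134/475) = 6.883 x 10^-6 M
[OH^-] = 9.37 × 10^-3 × (341/475) = 6.727 × 10^-3 M
Al(OH)3(s) ⇌ Al^3+(aq) + 3 OH^-(aq), so Q = [Al^3+][OH^-]^3
Q = (6.883 x 10^-6)(6.727 × 10^-3)^3 = 2.10 × 10^-12
Q > Ksp, so Al(OH)3 will precipitate.

2.10 × 10^-12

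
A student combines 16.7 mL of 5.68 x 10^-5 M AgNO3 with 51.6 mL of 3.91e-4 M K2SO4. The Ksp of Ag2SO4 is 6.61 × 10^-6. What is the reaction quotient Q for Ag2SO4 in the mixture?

Q ≈ 5.70e-14

Total volume = 16.7 + 51.6 = 68.3 mL.
[Ag^+] = 5.68 x 10^-5 × (16.7/68.3) = 1.389 x 10^-5 M
[SO4^2-] = 3.91 × 10^-4 × (51.6/68.3) = 2.954 x 10^-4 M
Ag2SO4(s) ⇌ 2 Ag^+(aq) + SO4^2-(aq), so Q = [Ag^+]^2[SO4^2-]
Q = (1.389 x 10^-5)^2(2.954 × 10^-4) = 5.70 x 10^-14
Q < Ksp, so no precipitate of Ag2SO4 forms.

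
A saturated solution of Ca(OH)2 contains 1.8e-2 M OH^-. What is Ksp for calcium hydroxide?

2.9 × 10^-6

Ca(OH)2(s) <=> Ca^2+ + 2 OH^-
Stoichiometry gives [Ca^2+] = (1/2)[OH^-] = 9.00 × 10^-3 M.
Ksp = [Ca^2+][OH^-]^2
Ksp = 9.00 × 10^-3 × (1.8 x 10^-2)^2 = 2.9 x 10^-6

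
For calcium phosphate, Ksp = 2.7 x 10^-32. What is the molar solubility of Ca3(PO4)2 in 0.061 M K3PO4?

s ≈ 6.5 × 10^-11 M

Ca3(PO4)2(s) <=> 3 Ca^2+(aq) + 2 PO4^3-(aq)
Ksp = [Ca^2+]^3[PO4^3-]^2
Let s = moles of Ca3(PO4)2 that dissolve per litre. [Ca^2+] = 3s, [PO4^3-] = 0.061 + 2s ≈ 0.061 (since PO4^3- from K3PO4 dominates).
Ksp ≈ (3s)^3 × (0.061)^2
s = 6.5 × 10^-11 M
Check: 2s = 1.3 × 10^-10 ≪ 0.061, so the approximation is valid.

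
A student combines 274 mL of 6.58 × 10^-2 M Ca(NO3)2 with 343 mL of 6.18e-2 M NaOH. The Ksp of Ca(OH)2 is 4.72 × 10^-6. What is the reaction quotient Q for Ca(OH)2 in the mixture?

Total volume = 274 + 343 = 617 mL.
[Ca^2+] = 6.58 × 10^-2 × (274/617) = 2.922 × 10^-2 M
[OH^-] = 6.18 × 10^-2 × (343/617) = 3.436 × 10^-2 M
Ca(OH)2(s) <=> Ca^2+(aq) + 2 OH^-(aq), so Q = [Ca^2+][OH^-]^2
Q = (2.922 × 10^-2)(3.436 x 10^-2)^2 = 3.45 x 10^-5
Q > Ksp, so Ca(OH)2 will precipitate.

Q = 3.45e-5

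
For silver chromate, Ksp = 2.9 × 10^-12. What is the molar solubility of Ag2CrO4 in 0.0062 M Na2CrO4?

Ag2CrO4(s) ⇌ 2 Ag^+ + CrO4^2-
Ksp = [Ag^+]^2[CrO4^2-]
Let s = moles of Ag2CrO4 that dissolve per litre. [Ag^+] = 2s, [CrO4^2-] = 0.0062 + s ≈ 0.0062 (since CrO4^2- from Na2CrO4 dominates).
Ksp ≈ (2s)^2 × 0.0062
s = 1.1 × 10^-5 M
Check: s = 1.1 × 10^-5 ≪ 0.0062, so the approximation is valid.

1.1 x 10^-5 M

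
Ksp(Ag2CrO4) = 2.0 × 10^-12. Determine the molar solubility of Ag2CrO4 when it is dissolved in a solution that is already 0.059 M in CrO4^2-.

2.9 × 10^-6 M

Ag2CrO4(s) <=> 2 Ag^+ + CrO4^2-
Ksp = [Ag^+]^2[CrO4^2-]
Let s = moles of Ag2CrO4 that dissolve per litre. [Ag^+] = 2s, [CrO4^2-] = 0.059 + s ≈ 0.059 (common-ion effect: CrO4^2- is already 0.059 M).
Ksp ≈ (2s)^2 × 0.059
s = 2.9 x 10^-6 M
Check: s = 2.9 x 10^-6 ≪ 0.059, so the approximation is valid.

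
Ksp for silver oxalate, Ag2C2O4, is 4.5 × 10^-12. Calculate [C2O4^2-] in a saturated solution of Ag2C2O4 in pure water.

[C2O4^2-] ≈ 1.0 × 10^-4 M

Ag2C2O4(s) <=> 2 Ag^+ + C2O4^2-
Ksp = [Ag^+]^2[C2O4^2-]
With molar solubility s: [Ag^+] = 2s, [C2O4^2-] = s.
Ksp = (2s)^2s = 4s^3
s = (4.5 × 10^-12 / 4)^(1/3) = 1.04 × 10^-4 M
[C2O4^2-] = s = 1.0 × 10^-4 M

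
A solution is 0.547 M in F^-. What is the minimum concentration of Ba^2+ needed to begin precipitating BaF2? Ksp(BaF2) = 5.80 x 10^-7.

BaF2(s) <=> Ba^2+(aq) + 2 F^-(aq)
Ksp = [Ba^2+][F^-]^2
Precipitation begins when Q = Ksp. With [F^-] = 0.547 M:
5.80 x 10^-7 = (0.547)^2 × [Ba^2+]
[Ba^2+] = (5.80 x 10^-7 / 2.992 × 10^-1) = 1.94 × 10^-6 M

[Ba^2+] ≈ 1.94 × 10^-6 M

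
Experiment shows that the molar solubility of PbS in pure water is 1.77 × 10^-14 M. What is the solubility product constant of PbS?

PbS(s) <=> Pb^2+ + S^2-
Let s = molar solubility. Then [Pb^2+] = s and [S^2-] = s.
Ksp = [Pb^2+][S^2-]
Ksp = s × s = s^2
Ksp = (1.77 × 10^-14)^2 = 3.13 x 10^-28

Ksp ≈ 3.13 × 10^-28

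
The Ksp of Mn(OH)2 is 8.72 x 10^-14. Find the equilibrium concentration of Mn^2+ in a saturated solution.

Mn(OH)2(s) <=> Mn^2+(aq) + 2 OH^-(aq)
Ksp = [Mn^2+][OH^-]^2
With molar solubility s: [Mn^2+] = s, [OH^-] = 2s.
Ksp = s(2s)^2 = 4s^3
s^3 = 8.72 x 10^-14 / 4, so s = 2.794 × 10^-5 M
[Mn^2+] = s = 2.79 x 10^-5 M

2.79 × 10^-5 M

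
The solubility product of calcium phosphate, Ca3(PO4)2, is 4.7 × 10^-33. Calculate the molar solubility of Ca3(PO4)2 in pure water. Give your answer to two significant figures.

Ca3(PO4)2(s) ⇌ 3 Ca^2+(aq) + 2 PO4^3-(aq)
Ksp = [Ca^2+]^3[PO4^3-]^2
For each mole of Ca3(PO4)2 that dissolves: [Ca^2+] = 3s, [PO4^3-] = 2s.
Ksp = (3s)^3(2s)^2 = 108s^5
s^5 = 4.7 × 10^-33 / 108, so s = 1.3 x 10^-7 M

s = 1.3e-7 M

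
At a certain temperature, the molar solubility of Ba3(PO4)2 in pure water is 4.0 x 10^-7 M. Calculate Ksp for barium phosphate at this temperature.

Ba3(PO4)2(s) ⇌ 3 Ba^2+(aq) + 2 PO4^3-(aq)
If s mol/L of Ba3(PO4)2 dissolves, [Ba^2+] = 3s and [PO4^3-] = 2s.
Ksp = [Ba^2+]^3[PO4^3-]^2
Substituting: Ksp = (3s)^3(2s)^2 = 108s^5
Ksp = 108 × (4.0 × 10^-7)^5 = 1.1 x 10^-30

Ksp ≈ 1.1e-30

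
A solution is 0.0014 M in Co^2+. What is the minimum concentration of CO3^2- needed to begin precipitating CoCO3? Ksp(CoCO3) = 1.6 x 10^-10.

CoCO3(s) <=> Co^2+(aq) + CO3^2-(aq)
Ksp = [Co^2+][CO3^2-]
Precipitation begins when Q = Ksp. With [Co^2+] = 0.0014 M:
1.6 x 10^-10 = (0.0014) × [CO3^2-]
[CO3^2-] = (1.6 x 10^-10 / 1.4 × 10^-3) = 1.1 × 10^-7 M

[CO3^2-] ≈ 1.1 x 10^-7 M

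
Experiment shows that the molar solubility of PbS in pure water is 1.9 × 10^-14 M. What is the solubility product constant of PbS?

PbS(s) ⇌ Pb^2+(aq) + S^2-(aq)
For each mole of PbS that dissolves: [Pb^2+] = s, [S^2-] = s.
Ksp = [Pb^2+][S^2-]
Ksp = s × s = s^2
With s = 1.9 × 10^-14: Ksp = 3.6 × 10^-28

Ksp = 3.6 × 10^-28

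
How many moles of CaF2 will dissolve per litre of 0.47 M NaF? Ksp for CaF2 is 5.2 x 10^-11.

s = 2.4e-10 M

CaF2(s) <=> Ca^2+ + 2 F^-
Ksp = [Ca^2+][F^-]^2
If s mol/L dissolves here, [Ca^2+] = s, [F^-] = 0.47 + 2s ≈ 0.47 (Ksp is small, so little additional dissolves).
Ksp ≈ s × (0.47)^2
s = 2.4 × 10^-10 M
Check: 2s = 4.7 x 10^-10 ≪ 0.47, so the approximation is valid.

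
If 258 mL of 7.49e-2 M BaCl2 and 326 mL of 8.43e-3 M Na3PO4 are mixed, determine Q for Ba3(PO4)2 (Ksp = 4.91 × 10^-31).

Q = 8.02e-10

Total volume = 258 + 326 = 584 mL.
[Ba^2+] = 7.49 × 10^-2 × (258/584) = 3.309 × 10^-2 M
[PO4^3-] = 8.43 x 10^-3 × (326/584) = 4.706 × 10^-3 M
Ba3(PO4)2(s) <=> 3 Ba^2+ + 2 PO4^3-, so Q = [Ba^2+]^3[PO4^3-]^2
Q = (3.309 × 10^-2)^3(4.706 × 10^-3)^2 = 8.02 x 10^-10
Q > Ksp, so Ba3(PO4)2 will precipitate.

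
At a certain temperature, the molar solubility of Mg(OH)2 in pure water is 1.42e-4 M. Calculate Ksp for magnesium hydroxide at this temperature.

Mg(OH)2(s) <=> Mg^2+ + 2 OH^-
If s mol/L of Mg(OH)2 dissolves, [Mg^2+] = s and [OH^-] = 2s.
Ksp = [Mg^2+][OH^-]^2
So Ksp = s × (2s)^2 = 4s^3
Ksp = 4 × (1.42 × 10^-4)^3 = 1.15 x 10^-11

Ksp ≈ 1.15 × 10^-11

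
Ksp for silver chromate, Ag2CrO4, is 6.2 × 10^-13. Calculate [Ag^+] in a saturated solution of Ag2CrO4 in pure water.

Ag2CrO4(s) ⇌ 2 Ag^+(aq) + CrO4^2-(aq)
Ksp = [Ag^+]^2[CrO4^2-]
Let s = molar solubility. Then [Ag^+] = 2s and [CrO4^2-] = s.
Substituting: Ksp = (2s)^2s = 4s^3
s = (6.2 × 10^-13 / 4)^(1/3) = 5.37 × 10^-5 M
[Ag^+] = 2s = 1.1 × 10^-4 M

1.1 × 10^-4 M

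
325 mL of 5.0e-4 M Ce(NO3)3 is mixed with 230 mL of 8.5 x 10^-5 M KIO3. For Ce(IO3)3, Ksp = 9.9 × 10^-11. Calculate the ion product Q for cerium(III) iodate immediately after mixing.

Total volume = 325 + 230 = 555 mL.
[Ce^3+] = 5.0 × 10^-4 × (325/555) = 2.93 x 10^-4 M
[IO3^-] = 8.5 × 10^-5 × (230/555) = 3.52 × 10^-5 M
Ce(IO3)3(s) ⇌ Ce^3+ + 3 IO3^-, so Q = [Ce^3+][IO3^-]^3
Q = (2.93 × 10^-4)(3.52 x 10^-5)^3 = 1.3 × 10^-17
Q < Ksp, so no precipitate of Ce(IO3)3 forms.

1.3 × 10^-17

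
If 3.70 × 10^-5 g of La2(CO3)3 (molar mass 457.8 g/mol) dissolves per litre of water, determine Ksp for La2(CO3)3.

Molar solubility s = (3.70 × 10^-5 g/L) / (457.8 g/mol) = 8.082 × 10^-8 M.
La2(CO3)3(s) ⇌ 2 La^3+(aq) + 3 CO3^2-(aq)
With molar solubility s: [La^3+] = 2s, [CO3^2-] = 3s.
Ksp = [La^3+]^2[CO3^2-]^3
So Ksp = (2s)^2 × (3s)^3 = 108s^5
With s = 8.082 x 10^-8: Ksp = 3.72 × 10^-34

3.72 × 10^-34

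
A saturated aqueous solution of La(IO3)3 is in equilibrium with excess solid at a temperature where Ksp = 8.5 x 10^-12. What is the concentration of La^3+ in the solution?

La(IO3)3(s) <=> La^3+(aq) + 3 IO3^-(aq)
Ksp = [La^3+][IO3^-]^3
For each mole of La(IO3)3 that dissolves: [La^3+] = s, [IO3^-] = 3s.
Substituting: Ksp = s(3s)^3 = 27s^4
Solving, s = (8.5 x 10^-12/27)^(1/4) = 7.49 x 10^-4 M
[La^3+] = s = 7.5 × 10^-4 M

[La^3+] ≈ 7.5e-4 M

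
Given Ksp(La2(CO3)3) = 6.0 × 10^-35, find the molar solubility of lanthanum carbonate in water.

s ≈ 5.6e-8 M

La2(CO3)3(s) ⇌ 2 La^3+ + 3 CO3^2-
Ksp = [La^3+]^2[CO3^2-]^3
Let s = molar solubility. Then [La^3+] = 2s and [CO3^2-] = 3s.
Ksp = (2s)^2(3s)^3 = 108s^5
s = (6.0 × 10^-35 / 108)^(1/5) = 5.6 x 10^-8 M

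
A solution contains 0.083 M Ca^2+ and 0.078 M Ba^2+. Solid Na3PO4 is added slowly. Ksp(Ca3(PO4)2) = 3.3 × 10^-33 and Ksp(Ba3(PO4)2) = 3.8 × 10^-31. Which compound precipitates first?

Ca3(PO4)2

Each salt begins to precipitate when Q = Ksp, i.e. when [PO4^3-] reaches its threshold.
For Ca3(PO4)2: 3.3 × 10^-33 = (0.083)^3 × [PO4^3-]^2  ⇒  [PO4^3-] = 2.4 × 10^-15 M.
For Ba3(PO4)2: 3.8 × 10^-31 = (0.078)^3 × [PO4^3-]^2  ⇒  [PO4^3-] = 2.8 x 10^-14 M.
The salt with the lower threshold [PO4^3-] precipitates first: Ca3(PO4)2.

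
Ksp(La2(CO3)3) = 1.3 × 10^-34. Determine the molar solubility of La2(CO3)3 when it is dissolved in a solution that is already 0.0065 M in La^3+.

La2(CO3)3(s) <=> 2 La^3+(aq) + 3 CO3^2-(aq)
Ksp = [La^3+]^2[CO3^2-]^3
Let s = moles of La2(CO3)3 that dissolve per litre. [La^3+] = 0.0065 + 2s ≈ 0.0065, [CO3^2-] = 3s (common-ion effect: La^3+ is already 0.0065 M).
Ksp ≈ (0.0065)^2 × (3s)^3
s = 4.8 x 10^-11 M
Check: 2s = 9.7 x 10^-11 ≪ 0.0065, so the approximation is valid.

s = 4.8e-11 M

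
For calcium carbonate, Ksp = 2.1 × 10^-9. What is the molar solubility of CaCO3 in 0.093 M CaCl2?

CaCO3(s) ⇌ Ca^2+ + CO3^2-
Ksp = [Ca^2+][CO3^2-]
Let s be the molar solubility in this solution. [Ca^2+] = 0.093 + s ≈ 0.093, [CO3^2-] = s (Ksp is small, so little additional dissolves).
Ksp ≈ 0.093 × s
s = 2.3 x 10^-8 M
Check: s = 2.3 × 10^-8 ≪ 0.093, so the approximation is valid.

s = 2.3 x 10^-8 M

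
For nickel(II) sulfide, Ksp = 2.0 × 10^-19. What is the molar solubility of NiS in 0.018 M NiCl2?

NiS(s) <=> Ni^2+(aq) + S^2-(aq)
Ksp = [Ni^2+][S^2-]
If s mol/L dissolves here, [Ni^2+] = 0.018 + s ≈ 0.018, [S^2-] = s (common-ion effect: Ni^2+ is already 0.018 M).
Ksp ≈ 0.018 × s
s = 1.1 × 10^-17 M
Check: s = 1.1 x 10^-17 ≪ 0.018, so the approximation is valid.

s ≈ 1.1 x 10^-17 M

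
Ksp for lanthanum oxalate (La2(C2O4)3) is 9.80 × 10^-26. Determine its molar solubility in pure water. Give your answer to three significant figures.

3.90 × 10^-6 M

La2(C2O4)3(s) ⇌ 2 La^3+(aq) + 3 C2O4^2-(aq)
Ksp = [La^3+]^2[C2O4^2-]^3
Let s = molar solubility. Then [La^3+] = 2s and [C2O4^2-] = 3s.
Ksp = (2s)^2(3s)^3 = 108s^5
Solving, s = (9.80 × 10^-26/108)^(1/5) = 3.90 × 10^-6 M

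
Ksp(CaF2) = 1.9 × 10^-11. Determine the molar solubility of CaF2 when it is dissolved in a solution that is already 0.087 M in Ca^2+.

s ≈ 7.4 × 10^-6 M

CaF2(s) ⇌ Ca^2+(aq) + 2 F^-(aq)
Ksp = [Ca^2+][F^-]^2
If s mol/L dissolves here, [Ca^2+] = 0.087 + s ≈ 0.087, [F^-] = 2s (common-ion effect: Ca^2+ is already 0.087 M).
Ksp ≈ 0.087 × (2s)^2
s = 7.4 x 10^-6 M
Check: s = 7.4 x 10^-6 ≪ 0.087, so the approximation is valid.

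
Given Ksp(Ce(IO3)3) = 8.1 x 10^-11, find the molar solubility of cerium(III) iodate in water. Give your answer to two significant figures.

s = 1.3 × 10^-3 M

Ce(IO3)3(s) ⇌ Ce^3+(aq) + 3 IO3^-(aq)
Ksp = [Ce^3+][IO3^-]^3
Let s = molar solubility. Then [Ce^3+] = s and [IO3^-] = 3s.
So Ksp = s × (3s)^3 = 27s^4
s^4 = 8.1 x 10^-11 / 27, so s = 1.3 × 10^-3 M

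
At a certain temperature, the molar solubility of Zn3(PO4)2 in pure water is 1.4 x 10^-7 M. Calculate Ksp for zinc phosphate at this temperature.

Ksp ≈ 5.8 × 10^-33

Zn3(PO4)2(s) ⇌ 3 Zn^2+ + 2 PO4^3-
If s mol/L of Zn3(PO4)2 dissolves, [Zn^2+] = 3s and [PO4^3-] = 2s.
Ksp = [Zn^2+]^3[PO4^3-]^2
Substituting: Ksp = (3s)^3(2s)^2 = 108s^5
With s = 1.4 x 10^-7: Ksp = 5.8 × 10^-33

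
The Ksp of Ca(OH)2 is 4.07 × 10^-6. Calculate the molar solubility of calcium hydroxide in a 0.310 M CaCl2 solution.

1.81 × 10^-3 M

Ca(OH)2(s) ⇌ Ca^2+(aq) + 2 OH^-(aq)
Ksp = [Ca^2+][OH^-]^2
Let s be the molar solubility in this solution. [Ca^2+] = 0.310 + s ≈ 0.310, [OH^-] = 2s (common-ion effect: Ca^2+ is already 0.310 M).
Ksp ≈ 0.310 × (2s)^2
s = 1.81 × 10^-3 M
Check: s = 1.8 x 10^-3 ≪ 0.310, so the approximation is valid.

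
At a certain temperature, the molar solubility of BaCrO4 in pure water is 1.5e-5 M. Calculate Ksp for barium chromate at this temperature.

2.3e-10

BaCrO4(s) ⇌ Ba^2+ + CrO4^2-
Let s = molar solubility. Then [Ba^2+] = s and [CrO4^2-] = s.
Ksp = [Ba^2+][CrO4^2-]
Ksp = (s)(s) = s^2
Ksp = (1.5 x 10^-5)^2 = 2.3 × 10^-10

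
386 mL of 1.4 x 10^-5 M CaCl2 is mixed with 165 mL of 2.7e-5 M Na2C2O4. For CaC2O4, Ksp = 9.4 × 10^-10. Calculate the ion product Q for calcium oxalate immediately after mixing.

Total volume = 386 + 165 = 551 mL.
[Ca^2+] = 1.4 x 10^-5 × (386/551) = 9.81 × 10^-6 M
[C2O4^2-] = 2.7 × 10^-5 × (165/551) = 8.09 × 10^-6 M
CaC2O4(s) ⇌ Ca^2+ + C2O4^2-, so Q = [Ca^2+][C2O4^2-]
Q = (9.81 × 10^-6)(8.09 × 10^-6) = 7.9 × 10^-11
Q < Ksp, so no precipitate of CaC2O4 forms.

Q = 7.9e-11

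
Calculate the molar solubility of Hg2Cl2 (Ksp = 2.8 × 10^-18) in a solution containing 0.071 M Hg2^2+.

3.1 x 10^-9 M

Hg2Cl2(s) <=> Hg2^2+ + 2 Cl^-
Ksp = [Hg2^2+][Cl^-]^2
Let s = moles of Hg2Cl2 that dissolve per litre. [Hg2^2+] = 0.071 + s ≈ 0.071, [Cl^-] = 2s (since the Hg2^2+ already present dominates).
Ksp ≈ 0.071 × (2s)^2
s = 3.1 x 10^-9 M
Check: s = 3.1 × 10^-9 ≪ 0.071, so the approximation is valid.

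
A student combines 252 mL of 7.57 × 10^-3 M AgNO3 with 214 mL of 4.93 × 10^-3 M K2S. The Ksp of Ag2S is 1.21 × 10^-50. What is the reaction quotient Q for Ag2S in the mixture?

3.79 × 10^-8

Total volume = 252 + 214 = 466 mL.
[Ag^+] = 7.57 × 10^-3 × (252/466) = 4.094 × 10^-3 M
[S^2-] = 4.93 × 10^-3 × (214/466) = 2.264 × 10^-3 M
Ag2S(s) ⇌ 2 Ag^+ + S^2-, so Q = [Ag^+]^2[S^2-]
Q = (4.094 x 10^-3)^2(2.264 × 10^-3) = 3.79 × 10^-8
Q > Ksp, so Ag2S will precipitate.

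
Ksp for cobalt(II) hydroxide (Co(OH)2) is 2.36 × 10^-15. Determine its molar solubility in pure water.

8.39e-6 M

Co(OH)2(s) ⇌ Co^2+(aq) + 2 OH^-(aq)
Ksp = [Co^2+][OH^-]^2
If s mol/L of Co(OH)2 dissolves, [Co^2+] = s and [OH^-] = 2s.
So Ksp = s × (2s)^2 = 4s^3
s^3 = 2.36 × 10^-15 / 4, so s = 8.39 × 10^-6 M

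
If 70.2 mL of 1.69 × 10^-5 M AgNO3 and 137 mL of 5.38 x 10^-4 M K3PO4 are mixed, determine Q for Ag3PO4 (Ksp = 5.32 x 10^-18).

Total volume = 70.2 + 137 = 207.2 mL.
[Ag^+] = 1.69 × 10^-5 × (70.2/207.2) = 5.726 × 10^-6 M
[PO4^3-] = 5.38 x 10^-4 × (137/207.2) = 3.557 × 10^-4 M
Ag3PO4(s) <=> 3 Ag^+(aq) + PO4^3-(aq), so Q = [Ag^+]^3[PO4^3-]
Q = (5.726 × 10^-6)^3(3.557 x 10^-4) = 6.68 × 10^-20
Q < Ksp, so no precipitate of Ag3PO4 forms.

6.68 x 10^-20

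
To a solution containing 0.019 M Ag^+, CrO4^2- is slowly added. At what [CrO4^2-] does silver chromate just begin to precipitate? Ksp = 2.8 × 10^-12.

Ag2CrO4(s) <=> 2 Ag^+ + CrO4^2-
Ksp = [Ag^+]^2[CrO4^2-]
Precipitation begins when Q = Ksp. With [Ag^+] = 0.019 M:
2.8 × 10^-12 = (0.019)^2 × [CrO4^2-]
[CrO4^2-] = (2.8 × 10^-12 / 3.61 × 10^-4) = 7.8 × 10^-9 M

7.8 × 10^-9 M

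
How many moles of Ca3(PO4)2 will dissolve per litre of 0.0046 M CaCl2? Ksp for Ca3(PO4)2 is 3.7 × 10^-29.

s = 9.7 x 10^-12 M

Ca3(PO4)2(s) <=> 3 Ca^2+ + 2 PO4^3-
Ksp = [Ca^2+]^3[PO4^3-]^2
Let s be the molar solubility in this solution. [Ca^2+] = 0.0046 + 3s ≈ 0.0046, [PO4^3-] = 2s (Ksp is small, so little additional dissolves).
Ksp ≈ (0.0046)^3 × (2s)^2
s = 9.7 × 10^-12 M
Check: 3s = 2.9 x 10^-11 ≪ 0.0046, so the approximation is valid.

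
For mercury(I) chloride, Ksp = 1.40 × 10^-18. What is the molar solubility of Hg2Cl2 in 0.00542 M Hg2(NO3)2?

s = 8.04e-9 M

Hg2Cl2(s) ⇌ Hg2^2+ + 2 Cl^-
Ksp = [Hg2^2+][Cl^-]^2
If s mol/L dissolves here, [Hg2^2+] = 0.00542 + s ≈ 0.00542, [Cl^-] = 2s (since Hg2^2+ from Hg2(NO3)2 dominates).
Ksp ≈ 0.00542 × (2s)^2
s = 8.04 × 10^-9 M
Check: s = 8.0 × 10^-9 ≪ 0.00542, so the approximation is valid.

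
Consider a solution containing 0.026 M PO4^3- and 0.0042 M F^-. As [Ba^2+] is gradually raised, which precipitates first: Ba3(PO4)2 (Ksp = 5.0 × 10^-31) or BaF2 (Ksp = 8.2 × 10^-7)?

Precipitation of each salt starts when its ion product equals its Ksp.
For Ba3(PO4)2: 5.0 × 10^-31 = (0.026)^2 × [Ba^2+]^3  ⇒  [Ba^2+] = 9.0 × 10^-10 M.
For BaF2: 8.2 × 10^-7 = (0.0042)^2 × [Ba^2+]  ⇒  [Ba^2+] = 4.6 × 10^-2 M.
The salt with the lower threshold [Ba^2+] precipitates first: Ba3(PO4)2.

Ba3(PO4)2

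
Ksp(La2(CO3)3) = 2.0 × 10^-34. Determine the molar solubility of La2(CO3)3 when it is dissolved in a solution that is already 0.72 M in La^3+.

La2(CO3)3(s) <=> 2 La^3+(aq) + 3 CO3^2-(aq)
Ksp = [La^3+]^2[CO3^2-]^3
Let s = moles of La2(CO3)3 that dissolve per litre. [La^3+] = 0.72 + 2s ≈ 0.72, [CO3^2-] = 3s (Ksp is small, so little additional dissolves).
Ksp ≈ (0.72)^2 × (3s)^3
s = 2.4 × 10^-12 M
Check: 2s = 4.9 × 10^-12 ≪ 0.72, so the approximation is valid.

2.4e-12 M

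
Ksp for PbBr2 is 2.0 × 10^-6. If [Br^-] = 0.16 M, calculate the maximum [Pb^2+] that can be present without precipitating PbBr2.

7.8 x 10^-5 M

PbBr2(s) <=> Pb^2+(aq) + 2 Br^-(aq)
Ksp = [Pb^2+][Br^-]^2
Precipitation begins when Q = Ksp. With [Br^-] = 0.16 M:
2.0 × 10^-6 = (0.16)^2 × [Pb^2+]
[Pb^2+] = (2.0 × 10^-6 / 2.56 × 10^-2) = 7.8 × 10^-5 M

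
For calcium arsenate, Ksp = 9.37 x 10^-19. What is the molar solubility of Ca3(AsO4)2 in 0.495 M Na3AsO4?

Ca3(AsO4)2(s) ⇌ 3 Ca^2+ + 2 AsO4^3-
Ksp = [Ca^2+]^3[AsO4^3-]^2
Let s = moles of Ca3(AsO4)2 that dissolve per litre. [Ca^2+] = 3s, [AsO4^3-] = 0.495 + 2s ≈ 0.495 (common-ion effect: AsO4^3- is already 0.495 M).
Ksp ≈ (3s)^3 × (0.495)^2
s = 5.21 × 10^-7 M
Check: 2s = 1.0 x 10^-6 ≪ 0.495, so the approximation is valid.

s = 5.21 x 10^-7 M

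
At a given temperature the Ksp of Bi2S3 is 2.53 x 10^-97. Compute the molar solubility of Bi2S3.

1.88e-20 M

Bi2S3(s) ⇌ 2 Bi^3+(aq) + 3 S^2-(aq)
Ksp = [Bi^3+]^2[S^2-]^3
Let s = molar solubility. Then [Bi^3+] = 2s and [S^2-] = 3s.
Ksp = (2s)^2(3s)^3 = 108s^5
s^5 = 2.53 x 10^-97 / 108, so s = 1.88 × 10^-20 M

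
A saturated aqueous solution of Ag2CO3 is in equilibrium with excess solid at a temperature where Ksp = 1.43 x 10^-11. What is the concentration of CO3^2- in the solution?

1.53 × 10^-4 M

Ag2CO3(s) ⇌ 2 Ag^+ + CO3^2-
Ksp = [Ag^+]^2[CO3^2-]
With molar solubility s: [Ag^+] = 2s, [CO3^2-] = s.
Substituting: Ksp = (2s)^2s = 4s^3
s^3 = 1.43 x 10^-11 / 4, so s = 1.529 x 10^-4 M
[CO3^2-] = s = 1.53 × 10^-4 M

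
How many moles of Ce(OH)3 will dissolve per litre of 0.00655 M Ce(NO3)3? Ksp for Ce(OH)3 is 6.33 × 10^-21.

s = 3.30 × 10^-7 M

Ce(OH)3(s) <=> Ce^3+ + 3 OH^-
Ksp = [Ce^3+][OH^-]^3
Let s be the molar solubility in this solution. [Ce^3+] = 0.00655 + s ≈ 0.00655, [OH^-] = 3s (common-ion effect: Ce^3+ is already 0.00655 M).
Ksp ≈ 0.00655 × (3s)^3
s = 3.30 × 10^-7 M
Check: s = 3.3 × 10^-7 ≪ 0.00655, so the approximation is valid.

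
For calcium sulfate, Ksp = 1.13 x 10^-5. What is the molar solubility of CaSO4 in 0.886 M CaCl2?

CaSO4(s) ⇌ Ca^2+ + SO4^2-
Ksp = [Ca^2+][SO4^2-]
If s mol/L dissolves here, [Ca^2+] = 0.886 + s ≈ 0.886, [SO4^2-] = s (since Ca^2+ from CaCl2 dominates).
Ksp ≈ 0.886 × s
s = 1.28 × 10^-5 M
Check: s = 1.3 × 10^-5 ≪ 0.886, so the approximation is valid.

1.28 × 10^-5 M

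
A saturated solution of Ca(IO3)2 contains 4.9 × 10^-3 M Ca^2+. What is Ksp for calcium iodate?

Ksp = 4.7e-7

Ca(IO3)2(s) ⇌ Ca^2+(aq) + 2 IO3^-(aq)
Stoichiometry gives [IO3^-] = (2/1)[Ca^2+] = 9.80 x 10^-3 M.
Ksp = [Ca^2+][IO3^-]^2
Ksp = 4.9 x 10^-3 × (9.80 × 10^-3)^2 = 4.7 x 10^-7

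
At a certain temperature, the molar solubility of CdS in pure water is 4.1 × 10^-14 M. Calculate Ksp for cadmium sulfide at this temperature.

Ksp ≈ 1.7e-27

CdS(s) ⇌ Cd^2+(aq) + S^2-(aq)
For each mole of CdS that dissolves: [Cd^2+] = s, [S^2-] = s.
Ksp = [Cd^2+][S^2-]
Ksp = s × s = s^2
With s = 4.1 × 10^-14: Ksp = 1.7 x 10^-27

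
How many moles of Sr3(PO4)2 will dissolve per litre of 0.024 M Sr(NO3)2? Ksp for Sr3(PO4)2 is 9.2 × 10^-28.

s = 4.1 × 10^-12 M

Sr3(PO4)2(s) ⇌ 3 Sr^2+ + 2 PO4^3-
Ksp = [Sr^2+]^3[PO4^3-]^2
Let s be the molar solubility in this solution. [Sr^2+] = 0.024 + 3s ≈ 0.024, [PO4^3-] = 2s (Ksp is small, so little additional dissolves).
Ksp ≈ (0.024)^3 × (2s)^2
s = 4.1 × 10^-12 M
Check: 3s = 1.2 × 10^-11 ≪ 0.024, so the approximation is valid.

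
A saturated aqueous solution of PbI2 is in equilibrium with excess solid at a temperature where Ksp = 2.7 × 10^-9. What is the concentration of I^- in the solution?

[I^-] = 1.8 × 10^-3 M

PbI2(s) <=> Pb^2+(aq) + 2 I^-(aq)
Ksp = [Pb^2+][I^-]^2
With molar solubility s: [Pb^2+] = s, [I^-] = 2s.
Ksp = s(2s)^2 = 4s^3
Solving, s = (2.7 × 10^-9/4)^(1/3) = 8.77 × 10^-4 M
[I^-] = 2s = 1.8 x 10^-3 M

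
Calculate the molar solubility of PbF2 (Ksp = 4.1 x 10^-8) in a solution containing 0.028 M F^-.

PbF2(s) <=> Pb^2+ + 2 F^-
Ksp = [Pb^2+][F^-]^2
Let s = moles of PbF2 that dissolve per litre. [Pb^2+] = s, [F^-] = 0.028 + 2s ≈ 0.028 (since the F^- already present dominates).
Ksp ≈ s × (0.028)^2
s = 5.2 × 10^-5 M
Check: 2s = 1.0 × 10^-4 ≪ 0.028, so the approximation is valid.

5.2 × 10^-5 M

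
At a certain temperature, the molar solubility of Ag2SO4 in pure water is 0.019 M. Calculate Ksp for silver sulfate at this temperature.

Ag2SO4(s) <=> 2 Ag^+ + SO4^2-
With molar solubility s: [Ag^+] = 2s, [SO4^2-] = s.
Ksp = [Ag^+]^2[SO4^2-]
So Ksp = (2s)^2 × s = 4s^3
Ksp = 4 × (1.9 x 10^-2)^3 = 2.7 x 10^-5

Ksp = 2.7 x 10^-5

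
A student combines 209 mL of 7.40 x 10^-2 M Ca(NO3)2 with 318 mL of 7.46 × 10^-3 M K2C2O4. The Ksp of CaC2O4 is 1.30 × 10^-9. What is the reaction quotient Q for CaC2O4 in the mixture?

Q ≈ 1.32e-4

Total volume = 209 + 318 = 527 mL.
[Ca^2+] = 7.40 × 10^-2 × (209/527) = 2.935 × 10^-2 M
[C2O4^2-] = 7.46 x 10^-3 × (318/527) = 4.501 × 10^-3 M
CaC2O4(s) ⇌ Ca^2+(aq) + C2O4^2-(aq), so Q = [Ca^2+][C2O4^2-]
Q = (2.935 × 10^-2)(4.501 × 10^-3) = 1.32 x 10^-4
Q > Ksp, so CaC2O4 will precipitate.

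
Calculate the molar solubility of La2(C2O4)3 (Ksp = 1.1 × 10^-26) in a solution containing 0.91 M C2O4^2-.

s ≈ 6.0 × 10^-14 M

La2(C2O4)3(s) ⇌ 2 La^3+(aq) + 3 C2O4^2-(aq)
Ksp = [La^3+]^2[C2O4^2-]^3
Let s be the molar solubility in this solution. [La^3+] = 2s, [C2O4^2-] = 0.91 + 3s ≈ 0.91 (common-ion effect: C2O4^2- is already 0.91 M).
Ksp ≈ (2s)^2 × (0.91)^3
s = 6.0 × 10^-14 M
Check: 3s = 1.8 × 10^-13 ≪ 0.91, so the approximation is valid.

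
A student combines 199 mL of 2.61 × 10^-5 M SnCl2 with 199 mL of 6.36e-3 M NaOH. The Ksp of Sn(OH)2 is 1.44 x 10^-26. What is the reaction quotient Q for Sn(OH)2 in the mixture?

Q ≈ 1.32 × 10^-10

Total volume = 199 + 199 = 398 mL.
[Sn^2+] = 2.61 × 10^-5 × (199/398) = 1.305 × 10^-5 M
[OH^-] = 6.36 x 10^-3 × (199/398) = 3.180 x 10^-3 M
Sn(OH)2(s) <=> Sn^2+ + 2 OH^-, so Q = [Sn^2+][OH^-]^2
Q = (1.305 x 10^-5)(3.180 x 10^-3)^2 = 1.32 × 10^-10
Q > Ksp, so Sn(OH)2 will precipitate.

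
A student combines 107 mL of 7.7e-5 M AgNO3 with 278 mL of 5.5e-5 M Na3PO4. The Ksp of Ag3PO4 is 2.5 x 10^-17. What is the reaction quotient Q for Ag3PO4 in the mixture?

Q = 3.9e-19

Total volume = 107 + 278 = 385 mL.
[Ag^+] = 7.7 x 10^-5 × (107/385) = 2.14 × 10^-5 M
[PO4^3-] = 5.5 × 10^-5 × (278/385) = 3.97 × 10^-5 M
Ag3PO4(s) ⇌ 3 Ag^+ + PO4^3-, so Q = [Ag^+]^3[PO4^3-]
Q = (2.14 × 10^-5)^3(3.97 × 10^-5) = 3.9 × 10^-19
Q < Ksp, so no precipitate of Ag3PO4 forms.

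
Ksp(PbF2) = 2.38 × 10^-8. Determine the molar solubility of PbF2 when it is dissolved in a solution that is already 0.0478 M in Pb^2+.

PbF2(s) <=> Pb^2+ + 2 F^-
Ksp = [Pb^2+][F^-]^2
Let s = moles of PbF2 that dissolve per litre. [Pb^2+] = 0.0478 + s ≈ 0.0478, [F^-] = 2s (common-ion effect: Pb^2+ is already 0.0478 M).
Ksp ≈ 0.0478 × (2s)^2
s = 3.53 × 10^-4 M
Check: s = 3.5 × 10^-4 ≪ 0.0478, so the approximation is valid.

s ≈ 3.53 × 10^-4 M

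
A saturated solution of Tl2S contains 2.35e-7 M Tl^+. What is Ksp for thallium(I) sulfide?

Ksp = 6.49 × 10^-21

Tl2S(s) <=> 2 Tl^+(aq) + S^2-(aq)
Stoichiometry gives [S^2-] = (1/2)[Tl^+] = 1.175 x 10^-7 M.
Ksp = [Tl^+]^2[S^2-]
Ksp = (2.35 × 10^-7)^2 × 1.175 × 10^-7 = 6.49 × 10^-21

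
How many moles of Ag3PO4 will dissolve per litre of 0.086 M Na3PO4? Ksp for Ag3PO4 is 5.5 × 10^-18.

1.3 × 10^-6 M

Ag3PO4(s) ⇌ 3 Ag^+ + PO4^3-
Ksp = [Ag^+]^3[PO4^3-]
If s mol/L dissolves here, [Ag^+] = 3s, [PO4^3-] = 0.086 + s ≈ 0.086 (since PO4^3- from Na3PO4 dominates).
Ksp ≈ (3s)^3 × 0.086
s = 1.3 x 10^-6 M
Check: s = 1.3 × 10^-6 ≪ 0.086, so the approximation is valid.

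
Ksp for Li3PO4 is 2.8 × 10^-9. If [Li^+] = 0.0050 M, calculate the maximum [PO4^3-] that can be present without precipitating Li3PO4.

Li3PO4(s) <=> 3 Li^+ + PO4^3-
Ksp = [Li^+]^3[PO4^3-]
Precipitation begins when Q = Ksp. With [Li^+] = 0.0050 M:
2.8 × 10^-9 = (0.0050)^3 × [PO4^3-]
[PO4^3-] = (2.8 × 10^-9 / 1.25 x 10^-7) = 2.2 × 10^-2 M

[PO4^3-] = 0.022 M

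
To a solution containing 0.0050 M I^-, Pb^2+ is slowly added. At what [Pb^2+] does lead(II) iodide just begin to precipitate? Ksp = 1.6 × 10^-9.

6.4e-5 M

PbI2(s) ⇌ Pb^2+ + 2 I^-
Ksp = [Pb^2+][I^-]^2
Precipitation begins when Q = Ksp. With [I^-] = 0.0050 M:
1.6 × 10^-9 = (0.0050)^2 × [Pb^2+]
[Pb^2+] = (1.6 × 10^-9 / 2.50 × 10^-5) = 6.4 × 10^-5 M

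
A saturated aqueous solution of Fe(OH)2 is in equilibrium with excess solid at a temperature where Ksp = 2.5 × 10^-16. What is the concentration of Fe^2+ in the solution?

4.0 × 10^-6 M

Fe(OH)2(s) ⇌ Fe^2+ + 2 OH^-
Ksp = [Fe^2+][OH^-]^2
If s mol/L of Fe(OH)2 dissolves, [Fe^2+] = s and [OH^-] = 2s.
So Ksp = s × (2s)^2 = 4s^3
s^3 = 2.5 × 10^-16 / 4, so s = 3.97 × 10^-6 M
[Fe^2+] = s = 4.0 x 10^-6 M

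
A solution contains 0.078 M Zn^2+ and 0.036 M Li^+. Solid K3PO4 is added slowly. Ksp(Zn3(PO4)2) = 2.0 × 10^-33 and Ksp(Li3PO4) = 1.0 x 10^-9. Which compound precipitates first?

Zn3(PO4)2

Each salt begins to precipitate when Q = Ksp, i.e. when [PO4^3-] reaches its threshold.
For Zn3(PO4)2: 2.0 × 10^-33 = (0.078)^3 × [PO4^3-]^2  ⇒  [PO4^3-] = 2.1 × 10^-15 M.
For Li3PO4: 1.0 x 10^-9 = (0.036)^3 × [PO4^3-]  ⇒  [PO4^3-] = 2.1 × 10^-5 M.
The salt with the lower threshold [PO4^3-] precipitates first: Zn3(PO4)2.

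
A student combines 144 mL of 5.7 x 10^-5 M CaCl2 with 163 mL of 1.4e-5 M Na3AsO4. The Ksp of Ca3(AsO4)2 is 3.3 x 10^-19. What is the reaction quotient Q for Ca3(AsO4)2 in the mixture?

Q ≈ 1.1 × 10^-24

Total volume = 144 + 163 = 307 mL.
[Ca^2+] = 5.7 x 10^-5 × (144/307) = 2.67 × 10^-5 M
[AsO4^3-] = 1.4 × 10^-5 × (163/307) = 7.43 × 10^-6 M
Ca3(AsO4)2(s) <=> 3 Ca^2+(aq) + 2 AsO4^3-(aq), so Q = [Ca^2+]^3[AsO4^3-]^2
Q = (2.67 × 10^-5)^3(7.43 × 10^-6)^2 = 1.1 x 10^-24
Q < Ksp, so no precipitate of Ca3(AsO4)2 forms.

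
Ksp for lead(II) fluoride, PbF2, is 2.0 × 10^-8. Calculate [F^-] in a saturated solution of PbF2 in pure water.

3.4 × 10^-3 M

PbF2(s) <=> Pb^2+ + 2 F^-
Ksp = [Pb^2+][F^-]^2
If s mol/L of PbF2 dissolves, [Pb^2+] = s and [F^-] = 2s.
Ksp = s(2s)^2 = 4s^3
Solving, s = (2.0 × 10^-8/4)^(1/3) = 1.71 x 10^-3 M
[F^-] = 2s = 3.4 × 10^-3 M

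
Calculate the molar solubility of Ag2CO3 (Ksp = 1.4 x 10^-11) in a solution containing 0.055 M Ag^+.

Ag2CO3(s) ⇌ 2 Ag^+ + CO3^2-
Ksp = [Ag^+]^2[CO3^2-]
Let s be the molar solubility in this solution. [Ag^+] = 0.055 + 2s ≈ 0.055, [CO3^2-] = s (since the Ag^+ already present dominates).
Ksp ≈ (0.055)^2 × s
s = 4.6 x 10^-9 M
Check: 2s = 9.3 × 10^-9 ≪ 0.055, so the approximation is valid.

s ≈ 4.6 × 10^-9 M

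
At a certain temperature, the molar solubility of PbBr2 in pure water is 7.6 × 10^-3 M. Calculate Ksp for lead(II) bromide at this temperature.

PbBr2(s) <=> Pb^2+ + 2 Br^-
For each mole of PbBr2 that dissolves: [Pb^2+] = s, [Br^-] = 2s.
Ksp = [Pb^2+][Br^-]^2
So Ksp = s × (2s)^2 = 4s^3
With s = 7.6 × 10^-3: Ksp = 1.8 × 10^-6

1.8 × 10^-6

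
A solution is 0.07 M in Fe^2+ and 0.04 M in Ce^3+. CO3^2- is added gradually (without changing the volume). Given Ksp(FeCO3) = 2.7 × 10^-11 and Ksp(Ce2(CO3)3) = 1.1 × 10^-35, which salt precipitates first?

Precipitation of each salt starts when its ion product equals its Ksp.
For FeCO3: 2.7 × 10^-11 = 0.07 × [CO3^2-]  ⇒  [CO3^2-] = 3.9 × 10^-10 M.
For Ce2(CO3)3: 1.1 × 10^-35 = (0.04)^2 × [CO3^2-]^3  ⇒  [CO3^2-] = 1.9 x 10^-11 M.
The salt with the lower threshold [CO3^2-] precipitates first: Ce2(CO3)3.

Ce2(CO3)3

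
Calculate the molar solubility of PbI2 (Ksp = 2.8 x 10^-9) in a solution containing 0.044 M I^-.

PbI2(s) ⇌ Pb^2+(aq) + 2 I^-(aq)
Ksp = [Pb^2+][I^-]^2
If s mol/L dissolves here, [Pb^2+] = s, [I^-] = 0.044 + 2s ≈ 0.044 (Ksp is small, so little additional dissolves).
Ksp ≈ s × (0.044)^2
s = 1.4 x 10^-6 M
Check: 2s = 2.9 × 10^-6 ≪ 0.044, so the approximation is valid.

s = 1.4e-6 M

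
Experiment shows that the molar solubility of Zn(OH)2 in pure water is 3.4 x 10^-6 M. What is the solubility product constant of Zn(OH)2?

Ksp ≈ 1.6 × 10^-16

Zn(OH)2(s) ⇌ Zn^2+(aq) + 2 OH^-(aq)
If s mol/L of Zn(OH)2 dissolves, [Zn^2+] = s and [OH^-] = 2s.
Ksp = [Zn^2+][OH^-]^2
Ksp = s(2s)^2 = 4s^3
Ksp = 4 × (3.4 x 10^-6)^3 = 1.6 × 10^-16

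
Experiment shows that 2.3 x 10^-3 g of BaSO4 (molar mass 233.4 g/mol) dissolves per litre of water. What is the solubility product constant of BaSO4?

Ksp ≈ 9.7e-11

Molar solubility s = (2.3 × 10^-3 g/L) / (233.4 g/mol) = 9.85 × 10^-6 M.
BaSO4(s) ⇌ Ba^2+ + SO4^2-
For each mole of BaSO4 that dissolves: [Ba^2+] = s, [SO4^2-] = s.
Ksp = [Ba^2+][SO4^2-]
Ksp = s × s = s^2
Ksp = (9.85 x 10^-6)^2 = 9.7 x 10^-11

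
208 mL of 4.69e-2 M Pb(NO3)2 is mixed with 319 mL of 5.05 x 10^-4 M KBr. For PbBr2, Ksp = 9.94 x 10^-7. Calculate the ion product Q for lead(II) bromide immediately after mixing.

Total volume = 208 + 319 = 527 mL.
[Pb^2+] = 4.69 x 10^-2 × (208/527) = 1.851 x 10^-2 M
[Br^-] = 5.05 × 10^-4 × (319/527) = 3.057 x 10^-4 M
PbBr2(s) ⇌ Pb^2+(aq) + 2 Br^-(aq), so Q = [Pb^2+][Br^-]^2
Q = (1.851 x 10^-2)(3.057 × 10^-4)^2 = 1.73 x 10^-9
Q < Ksp, so no precipitate of PbBr2 forms.

Q = 1.73e-9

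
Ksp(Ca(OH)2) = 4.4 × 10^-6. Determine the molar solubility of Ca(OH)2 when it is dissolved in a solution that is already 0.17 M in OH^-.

1.5e-4 M

Ca(OH)2(s) <=> Ca^2+ + 2 OH^-
Ksp = [Ca^2+][OH^-]^2
Let s be the molar solubility in this solution. [Ca^2+] = s, [OH^-] = 0.17 + 2s ≈ 0.17 (since the OH^- already present dominates).
Ksp ≈ s × (0.17)^2
s = 1.5 × 10^-4 M
Check: 2s = 3.0 × 10^-4 ≪ 0.17, so the approximation is valid.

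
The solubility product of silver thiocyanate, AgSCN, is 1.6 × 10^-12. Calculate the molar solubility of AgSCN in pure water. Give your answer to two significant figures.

AgSCN(s) <=> Ag^+ + SCN^-
Ksp = [Ag^+][SCN^-]
Let s = molar solubility. Then [Ag^+] = s and [SCN^-] = s.
Ksp = (s)(s) = s^2
s = (1.6 × 10^-12)^(1/2) = 1.3 × 10^-6 M

s ≈ 1.3 × 10^-6 M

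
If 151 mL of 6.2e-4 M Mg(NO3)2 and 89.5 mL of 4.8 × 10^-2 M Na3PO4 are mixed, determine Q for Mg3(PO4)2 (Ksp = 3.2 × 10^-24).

Total volume = 151 + 89.5 = 240.5 mL.
[Mg^2+] = 6.2 × 10^-4 × (151/240.5) = 3.89 × 10^-4 M
[PO4^3-] = 4.8 × 10^-2 × (89.5/240.5) = 1.79 × 10^-2 M
Mg3(PO4)2(s) <=> 3 Mg^2+ + 2 PO4^3-, so Q = [Mg^2+]^3[PO4^3-]^2
Q = (3.89 × 10^-4)^3(1.79 × 10^-2)^2 = 1.9 × 10^-14
Q > Ksp, so Mg3(PO4)2 will precipitate.

1.9 × 10^-14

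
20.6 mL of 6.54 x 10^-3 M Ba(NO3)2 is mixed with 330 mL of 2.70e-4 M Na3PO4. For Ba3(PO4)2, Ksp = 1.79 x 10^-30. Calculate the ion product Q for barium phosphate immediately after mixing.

Q = 3.66 × 10^-18

Total volume = 20.6 + 330 = 350.6 mL.
[Ba^2+] = 6.54 × 10^-3 × (20.6/350.6) = 3.843 x 10^-4 M
[PO4^3-] = 2.70 x 10^-4 × (330/350.6) = 2.541 × 10^-4 M
Ba3(PO4)2(s) ⇌ 3 Ba^2+ + 2 PO4^3-, so Q = [Ba^2+]^3[PO4^3-]^2
Q = (3.843 x 10^-4)^3(2.541 × 10^-4)^2 = 3.66 x 10^-18
Q > Ksp, so Ba3(PO4)2 will precipitate.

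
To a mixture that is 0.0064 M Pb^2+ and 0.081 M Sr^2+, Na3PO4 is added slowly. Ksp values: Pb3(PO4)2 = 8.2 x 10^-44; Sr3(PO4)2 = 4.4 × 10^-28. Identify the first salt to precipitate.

Pb3(PO4)2

Precipitation of each salt starts when its ion product equals its Ksp.
For Pb3(PO4)2: 8.2 x 10^-44 = (0.0064)^3 × [PO4^3-]^2  ⇒  [PO4^3-] = 5.6 × 10^-19 M.
For Sr3(PO4)2: 4.4 × 10^-28 = (0.081)^3 × [PO4^3-]^2  ⇒  [PO4^3-] = 9.1 × 10^-13 M.
The salt with the lower threshold [PO4^3-] precipitates first: Pb3(PO4)2.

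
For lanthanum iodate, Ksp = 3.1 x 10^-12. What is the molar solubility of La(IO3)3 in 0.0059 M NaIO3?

La(IO3)3(s) ⇌ La^3+ + 3 IO3^-
Ksp = [La^3+][IO3^-]^3
If s mol/L dissolves here, [La^3+] = s, [IO3^-] = 0.0059 + 3s ≈ 0.0059 (since IO3^- from NaIO3 dominates).
Ksp ≈ s × (0.0059)^3
s = 1.5 × 10^-5 M
Check: 3s = 4.5 x 10^-5 ≪ 0.0059, so the approximation is valid.

1.5 × 10^-5 M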